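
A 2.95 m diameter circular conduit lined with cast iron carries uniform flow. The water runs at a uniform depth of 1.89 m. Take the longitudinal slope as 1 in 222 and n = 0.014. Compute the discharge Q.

Q = 19.8 m³/s

For a circular section of diameter D = 2.95 m at depth y = 1.89 m, the central angle is θ = 2 arccos(1 − 2y/D) = 3.712 rad. Then A = (D²/8)(θ − sin θ) = 4.625 m² and P = Dθ/2 = 5.475 m.
Hydraulic radius R = A/P = 4.625/5.475 = 0.8448 m.
Manning's equation: Q = (1/n) A R^(2/3) S^(1/2) = (1/0.014) × 4.625 × 0.8448^(2/3) × 0.004505^(1/2) = 19.8 m³/s.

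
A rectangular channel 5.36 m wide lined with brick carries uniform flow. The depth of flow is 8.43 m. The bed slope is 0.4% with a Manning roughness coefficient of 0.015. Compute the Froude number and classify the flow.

Flow area A = b·y = 5.36 × 8.43 = 45.18 m². Wetted perimeter P = b + 2y = 5.36 + 2×8.43 = 22.22 m.
Hydraulic radius R = A/P = 45.18/22.22 = 2.034 m.
V = (1/n) R^(2/3) √S = (1/0.015) × 2.034^(2/3) × √0.004 = 6.768 m/s. Hydraulic depth D_h = A/T = 45.18/5.36 = 8.43 m.
Froude number Fr = V/√(g·D_h) = 6.768/√(9.81×8.43) = 0.744, which is less than 1, so the flow is subcritical.

subcritical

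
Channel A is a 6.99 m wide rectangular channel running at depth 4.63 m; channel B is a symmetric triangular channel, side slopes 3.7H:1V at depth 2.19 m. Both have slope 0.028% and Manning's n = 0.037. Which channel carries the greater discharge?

Channel A: Flow area A = b·y = 6.99 × 4.63 = 32.36 m². Wetted perimeter P = b + 2y = 6.99 + 2×4.63 = 16.25 m. Hydraulic radius R = A/P = 32.36/16.25 = 1.992 m. Q_A = (1/0.037)·32.36·1.992^(2/3)·√0.00028 = 23.17 m³/s.
Channel B: For a triangular section with side slope z = 3.7: A = zy² = 3.7×2.19² = 17.75 m²; P = 2y√(1+z²) = 2×2.19×3.833 = 16.79 m. Hydraulic radius R = A/P = 17.75/16.79 = 1.057 m. Q_B = (1/0.037)·17.75·1.057^(2/3)·√0.00028 = 8.328 m³/s.
Q_A = 23.17 m³/s vs Q_B = 8.328 m³/s, so channel A carries more.

channel A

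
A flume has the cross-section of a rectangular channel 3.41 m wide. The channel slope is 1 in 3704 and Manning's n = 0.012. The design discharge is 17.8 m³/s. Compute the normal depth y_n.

y_n = 3.48 m

Manning's equation rearranged: A R^(2/3) = nQ / (1·√S) = 0.012 × 17.8 / (√0.00027) = 13.
Trying y = 4.32 m: A R^(2/3) = 16.84 — over.
Trying y = 2.5 m: A R^(2/3) = 8.603 — short.
Trying y = 3.48 m: A R^(2/3) = 12.98 — matches.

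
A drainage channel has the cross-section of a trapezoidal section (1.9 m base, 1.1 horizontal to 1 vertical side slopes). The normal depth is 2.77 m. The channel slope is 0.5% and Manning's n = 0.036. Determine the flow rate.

With bottom width b = 1.9 m and side slope z = 1.1: A = (b + zy)y = (1.9 + 1.1×2.77)×2.77 = 13.7 m²; P = b + 2y√(1+z²) = 1.9 + 2×2.77×1.487 = 10.14 m.
Hydraulic radius R = A/P = 13.7/10.14 = 1.352 m.
Manning's equation: Q = (1/n) A R^(2/3) S^(1/2) = (1/0.036) × 13.7 × 1.352^(2/3) × 0.005^(1/2) = 32.9 m³/s.

Q = 32.9 m³/s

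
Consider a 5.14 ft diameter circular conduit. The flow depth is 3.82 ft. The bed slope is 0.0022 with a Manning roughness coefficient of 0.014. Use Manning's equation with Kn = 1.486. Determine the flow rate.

Q = 110 ft³/s

For a circular section of diameter D = 5.14 ft at depth y = 3.82 ft, the central angle is θ = 2 arccos(1 − 2y/D) = 4.157 rad. Then A = (D²/8)(θ − sin θ) = 16.54 ft² and P = Dθ/2 = 10.68 ft.
Hydraulic radius R = A/P = 16.54/10.68 = 1.548 ft.
Manning's equation: Q = (1.486/n) A R^(2/3) S^(1/2) = (1.486/0.014) × 16.54 × 1.548^(2/3) × 0.0022^(1/2) = 110 ft³/s.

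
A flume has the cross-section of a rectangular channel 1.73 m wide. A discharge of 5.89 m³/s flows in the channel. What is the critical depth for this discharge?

For a rectangular channel, critical depth y_c = (q²/g)^(1/3) where q = Q/b = 5.89/1.73 = 3.405 m²/s.
So y_c = (3.405²/9.81)^(1/3) = 1.06 m.

y_c = 1.06 m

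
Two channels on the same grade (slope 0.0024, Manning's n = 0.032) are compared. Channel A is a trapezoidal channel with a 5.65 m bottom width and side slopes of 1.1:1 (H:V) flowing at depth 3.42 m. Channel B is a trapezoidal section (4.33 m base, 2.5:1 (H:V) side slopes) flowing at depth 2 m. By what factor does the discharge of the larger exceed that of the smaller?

Channel A: With bottom width b = 5.65 m and side slope z = 1.1: A = (b + zy)y = (5.65 + 1.1×3.42)×3.42 = 32.19 m²; P = b + 2y√(1+z²) = 5.65 + 2×3.42×1.487 = 15.82 m. Hydraulic radius R = A/P = 32.19/15.82 = 2.035 m. Q_A = (1/0.032)·32.19·2.035^(2/3)·√0.0024 = 79.13 m³/s.
Channel B: With bottom width b = 4.33 m and side slope z = 2.5: A = (b + zy)y = (4.33 + 2.5×2)×2 = 18.66 m²; P = b + 2y√(1+z²) = 4.33 + 2×2×2.693 = 15.1 m. Hydraulic radius R = A/P = 18.66/15.1 = 1.236 m. Q_B = (1/0.032)·18.66·1.236^(2/3)·√0.0024 = 32.9 m³/s.
The larger discharge is 79.13 m³/s and the smaller is 32.9 m³/s; the ratio is 2.41.

2.41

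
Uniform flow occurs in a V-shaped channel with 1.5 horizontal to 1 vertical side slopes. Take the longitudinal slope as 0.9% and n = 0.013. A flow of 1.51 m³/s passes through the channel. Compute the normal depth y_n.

Manning's equation rearranged: A R^(2/3) = nQ / (1·√S) = 0.013 × 1.51 / (√0.009) = 0.2069.
Trying y = 0.424 m: A R^(2/3) = 0.08482 — too small.
Trying y = 0.702 m: A R^(2/3) = 0.3254 — too large.
Trying y = 0.592 m: A R^(2/3) = 0.2066 — ≈ 0.2069.

y_n = 0.592 m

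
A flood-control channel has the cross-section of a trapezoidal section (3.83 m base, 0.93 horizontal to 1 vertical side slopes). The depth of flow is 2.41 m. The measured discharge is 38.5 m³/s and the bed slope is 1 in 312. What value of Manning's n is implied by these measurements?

With bottom width b = 3.83 m and side slope z = 0.93: A = (b + zy)y = (3.83 + 0.93×2.41)×2.41 = 14.63 m²; P = b + 2y√(1+z²) = 3.83 + 2×2.41×1.366 = 10.41 m.
Hydraulic radius R = A/P = 14.63/10.41 = 1.405 m.
Rearranging Manning's equation: n = (1/Q) A R^(2/3) S^(1/2) = (1/38.5) × 14.63 × 1.405^(2/3) × √0.003205 = 0.027.

n = 0.027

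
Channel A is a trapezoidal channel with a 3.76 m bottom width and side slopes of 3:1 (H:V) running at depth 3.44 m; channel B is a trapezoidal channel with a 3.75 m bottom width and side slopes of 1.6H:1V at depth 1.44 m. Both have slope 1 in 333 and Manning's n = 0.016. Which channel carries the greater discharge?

Channel A: With bottom width b = 3.76 m and side slope z = 3: A = (b + zy)y = (3.76 + 3×3.44)×3.44 = 48.44 m²; P = b + 2y√(1+z²) = 3.76 + 2×3.44×3.162 = 25.52 m. Hydraulic radius R = A/P = 48.44/25.52 = 1.898 m. Q_A = (1/0.016)·48.44·1.898^(2/3)·√0.003003 = 254.3 m³/s.
Channel B: With bottom width b = 3.75 m and side slope z = 1.6: A = (b + zy)y = (3.75 + 1.6×1.44)×1.44 = 8.718 m²; P = b + 2y√(1+z²) = 3.75 + 2×1.44×1.887 = 9.184 m. Hydraulic radius R = A/P = 8.718/9.184 = 0.9492 m. Q_B = (1/0.016)·8.718·0.9492^(2/3)·√0.003003 = 28.84 m³/s.
Q_A = 254.3 m³/s vs Q_B = 28.84 m³/s, so channel A carries more.

channel A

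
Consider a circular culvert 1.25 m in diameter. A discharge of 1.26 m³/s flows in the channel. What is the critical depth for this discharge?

y_c = 0.604 m

At critical depth, Q² T / (g A³) = 1, i.e. A³/T = Q²/g = 1.26²/9.81 = 0.1618.
Try y = 0.484 m: A³/T = 0.0694 — too small.
Try y = 0.717 m: A³/T = 0.3123 — too large.
Try y = 0.604 m: A³/T = 0.1622 — ≈ 0.1618.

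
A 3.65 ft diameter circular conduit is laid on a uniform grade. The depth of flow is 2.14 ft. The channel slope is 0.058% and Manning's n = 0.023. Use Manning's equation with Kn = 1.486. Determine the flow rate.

Q = 9.93 ft³/s

For a circular section of diameter D = 3.65 ft at depth y = 2.14 ft, the central angle is θ = 2 arccos(1 − 2y/D) = 3.489 rad. Then A = (D²/8)(θ − sin θ) = 6.376 ft² and P = Dθ/2 = 6.367 ft.
Hydraulic radius R = A/P = 6.376/6.367 = 1.001 ft.
Manning's equation: Q = (1.486/n) A R^(2/3) S^(1/2) = (1.486/0.023) × 6.376 × 1.001^(2/3) × 0.00058^(1/2) = 9.93 ft³/s.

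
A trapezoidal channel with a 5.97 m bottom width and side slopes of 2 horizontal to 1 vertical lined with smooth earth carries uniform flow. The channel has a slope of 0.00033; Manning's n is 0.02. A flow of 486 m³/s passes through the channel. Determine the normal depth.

y_n = 8.55 m

Manning's equation rearranged: A R^(2/3) = nQ / (1·√S) = 0.02 × 486 / (√0.00033) = 535.1.
At y = 6.26 m: A R^(2/3) = 262.1 — low.
At y = 9.65 m: A R^(2/3) = 709.6 — high.
At y = 8.55 m: A R^(2/3) = 534.6 — ≈ 535.1.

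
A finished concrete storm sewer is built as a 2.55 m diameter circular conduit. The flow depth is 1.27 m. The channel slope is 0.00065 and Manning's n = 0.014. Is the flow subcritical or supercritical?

For a circular section of diameter D = 2.55 m at depth y = 1.27 m, the central angle is θ = 2 arccos(1 − 2y/D) = 3.134 rad. Then A = (D²/8)(θ − sin θ) = 2.541 m² and P = Dθ/2 = 3.996 m.
Hydraulic radius R = A/P = 2.541/3.996 = 0.6359 m.
V = (1/n) R^(2/3) √S = (1/0.014) × 0.6359^(2/3) × √0.00065 = 1.347 m/s. Hydraulic depth D_h = A/T = 2.541/2.55 = 0.9964 m.
Froude number Fr = V/√(g·D_h) = 1.347/√(9.81×0.9964) = 0.431, which is less than 1, so the flow is subcritical.

subcritical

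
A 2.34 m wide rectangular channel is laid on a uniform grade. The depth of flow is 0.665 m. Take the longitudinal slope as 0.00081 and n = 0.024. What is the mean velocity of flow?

V = 0.669 m/s

Flow area A = b·y = 2.34 × 0.665 = 1.556 m². Wetted perimeter P = b + 2y = 2.34 + 2×0.665 = 3.67 m.
Hydraulic radius R = A/P = 1.556/3.67 = 0.424 m.
From Manning's equation, V = (1/n) R^(2/3) S^(1/2) = (1/0.024) × 0.424^(2/3) × 0.00081^(1/2) = 0.669 m/s.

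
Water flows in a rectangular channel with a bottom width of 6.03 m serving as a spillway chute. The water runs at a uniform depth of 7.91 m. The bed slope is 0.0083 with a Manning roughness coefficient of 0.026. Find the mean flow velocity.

V = 5.9 m/s

Flow area A = b·y = 6.03 × 7.91 = 47.7 m². Wetted perimeter P = b + 2y = 6.03 + 2×7.91 = 21.85 m.
Hydraulic radius R = A/P = 47.7/21.85 = 2.183 m.
From Manning's equation, V = (1/n) R^(2/3) S^(1/2) = (1/0.026) × 2.183^(2/3) × 0.0083^(1/2) = 5.9 m/s.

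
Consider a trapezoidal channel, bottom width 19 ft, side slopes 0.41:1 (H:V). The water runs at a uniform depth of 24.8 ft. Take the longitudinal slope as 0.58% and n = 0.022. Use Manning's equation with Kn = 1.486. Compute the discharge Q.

With bottom width b = 19 ft and side slope z = 0.41: A = (b + zy)y = (19 + 0.41×24.8)×24.8 = 723.4 ft²; P = b + 2y√(1+z²) = 19 + 2×24.8×1.081 = 72.61 ft.
Hydraulic radius R = A/P = 723.4/72.61 = 9.963 ft.
Manning's equation: Q = (1.486/n) A R^(2/3) S^(1/2) = (1.486/0.022) × 723.4 × 9.963^(2/3) × 0.0058^(1/2) = 17200 ft³/s.

Q = 17200 ft³/s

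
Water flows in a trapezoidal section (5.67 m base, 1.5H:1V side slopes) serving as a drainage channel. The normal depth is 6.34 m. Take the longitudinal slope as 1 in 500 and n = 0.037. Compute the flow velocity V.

With bottom width b = 5.67 m and side slope z = 1.5: A = (b + zy)y = (5.67 + 1.5×6.34)×6.34 = 96.24 m²; P = b + 2y√(1+z²) = 5.67 + 2×6.34×1.803 = 28.53 m.
Hydraulic radius R = A/P = 96.24/28.53 = 3.373 m.
From Manning's equation, V = (1/n) R^(2/3) S^(1/2) = (1/0.037) × 3.373^(2/3) × 0.002^(1/2) = 2.72 m/s.

V = 2.72 m/s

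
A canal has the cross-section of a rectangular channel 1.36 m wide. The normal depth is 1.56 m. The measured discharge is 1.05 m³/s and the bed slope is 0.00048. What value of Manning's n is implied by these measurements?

Flow area A = b·y = 1.36 × 1.56 = 2.122 m². Wetted perimeter P = b + 2y = 1.36 + 2×1.56 = 4.48 m.
Hydraulic radius R = A/P = 2.122/4.48 = 0.4736 m.
Rearranging Manning's equation: n = (1/Q) A R^(2/3) S^(1/2) = (1/1.05) × 2.122 × 0.4736^(2/3) × √0.00048 = 0.0269.

n = 0.0269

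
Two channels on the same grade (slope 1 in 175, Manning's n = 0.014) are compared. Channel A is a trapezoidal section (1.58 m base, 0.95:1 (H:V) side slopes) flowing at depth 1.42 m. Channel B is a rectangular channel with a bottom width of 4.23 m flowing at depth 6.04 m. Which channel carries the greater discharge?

channel B

Channel A: With bottom width b = 1.58 m and side slope z = 0.95: A = (b + zy)y = (1.58 + 0.95×1.42)×1.42 = 4.159 m²; P = b + 2y√(1+z²) = 1.58 + 2×1.42×1.379 = 5.497 m. Hydraulic radius R = A/P = 4.159/5.497 = 0.7566 m. Q_A = (1/0.014)·4.159·0.7566^(2/3)·√0.005714 = 18.65 m³/s.
Channel B: Flow area A = b·y = 4.23 × 6.04 = 25.55 m². Wetted perimeter P = b + 2y = 4.23 + 2×6.04 = 16.31 m. Hydraulic radius R = A/P = 25.55/16.31 = 1.566 m. Q_B = (1/0.014)·25.55·1.566^(2/3)·√0.005714 = 186.1 m³/s.
Q_A = 18.65 m³/s vs Q_B = 186.1 m³/s, so channel B carries more.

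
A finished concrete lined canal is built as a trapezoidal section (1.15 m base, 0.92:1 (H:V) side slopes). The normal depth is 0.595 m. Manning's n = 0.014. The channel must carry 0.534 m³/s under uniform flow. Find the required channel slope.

With bottom width b = 1.15 m and side slope z = 0.92: A = (b + zy)y = (1.15 + 0.92×0.595)×0.595 = 1.01 m²; P = b + 2y√(1+z²) = 1.15 + 2×0.595×1.359 = 2.767 m.
Hydraulic radius R = A/P = 1.01/2.767 = 0.365 m.
From Manning's equation, S = [nQ / (1 A R^(2/3))]² = [0.014 × 0.534 / (1 × 1.01 × 0.365^(2/3))]² = 0.00021.

S = 0.00021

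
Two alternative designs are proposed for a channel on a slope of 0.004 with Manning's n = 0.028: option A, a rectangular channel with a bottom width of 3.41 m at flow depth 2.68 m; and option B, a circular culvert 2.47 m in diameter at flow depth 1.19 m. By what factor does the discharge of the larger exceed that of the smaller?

5.76

Channel A: Flow area A = b·y = 3.41 × 2.68 = 9.139 m². Wetted perimeter P = b + 2y = 3.41 + 2×2.68 = 8.77 m. Hydraulic radius R = A/P = 9.139/8.77 = 1.042 m. Q_A = (1/0.028)·9.139·1.042^(2/3)·√0.004 = 21.22 m³/s.
Channel B: For a circular section of diameter D = 2.47 m at depth y = 1.19 m, the central angle is θ = 2 arccos(1 − 2y/D) = 3.069 rad. Then A = (D²/8)(θ − sin θ) = 2.285 m² and P = Dθ/2 = 3.79 m. Hydraulic radius R = A/P = 2.285/3.79 = 0.6028 m. Q_B = (1/0.028)·2.285·0.6028^(2/3)·√0.004 = 3.683 m³/s.
The larger discharge is 21.22 m³/s and the smaller is 3.683 m³/s; the ratio is 5.76.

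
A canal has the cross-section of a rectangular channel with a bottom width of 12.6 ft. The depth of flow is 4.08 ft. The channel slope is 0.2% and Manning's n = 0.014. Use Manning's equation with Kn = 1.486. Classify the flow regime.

Flow area A = b·y = 12.6 × 4.08 = 51.41 ft². Wetted perimeter P = b + 2y = 12.6 + 2×4.08 = 20.76 ft.
Hydraulic radius R = A/P = 51.41/20.76 = 2.476 ft.
V = (1.486/n) R^(2/3) √S = (1.486/0.014) × 2.476^(2/3) × √0.002 = 8.688 ft/s. Hydraulic depth D_h = A/T = 51.41/12.6 = 4.08 ft.
Froude number Fr = V/√(g·D_h) = 8.688/√(32.2×4.08) = 0.758, which is less than 1, so the flow is subcritical.

subcritical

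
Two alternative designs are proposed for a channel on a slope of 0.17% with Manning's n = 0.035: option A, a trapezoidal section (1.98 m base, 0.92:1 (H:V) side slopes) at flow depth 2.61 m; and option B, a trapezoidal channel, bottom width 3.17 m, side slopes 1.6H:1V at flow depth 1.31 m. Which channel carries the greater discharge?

channel A

Channel A: With bottom width b = 1.98 m and side slope z = 0.92: A = (b + zy)y = (1.98 + 0.92×2.61)×2.61 = 11.43 m²; P = b + 2y√(1+z²) = 1.98 + 2×2.61×1.359 = 9.073 m. Hydraulic radius R = A/P = 11.43/9.073 = 1.26 m. Q_A = (1/0.035)·11.43·1.26^(2/3)·√0.0017 = 15.72 m³/s.
Channel B: With bottom width b = 3.17 m and side slope z = 1.6: A = (b + zy)y = (3.17 + 1.6×1.31)×1.31 = 6.898 m²; P = b + 2y√(1+z²) = 3.17 + 2×1.31×1.887 = 8.113 m. Hydraulic radius R = A/P = 6.898/8.113 = 0.8503 m. Q_B = (1/0.035)·6.898·0.8503^(2/3)·√0.0017 = 7.294 m³/s.
Q_A = 15.72 m³/s vs Q_B = 7.294 m³/s, so channel A carries more.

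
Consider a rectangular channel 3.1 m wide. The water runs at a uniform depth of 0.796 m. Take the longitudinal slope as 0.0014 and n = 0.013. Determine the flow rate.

Q = 4.63 m³/s

Flow area A = b·y = 3.1 × 0.796 = 2.468 m². Wetted perimeter P = b + 2y = 3.1 + 2×0.796 = 4.692 m.
Hydraulic radius R = A/P = 2.468/4.692 = 0.5259 m.
Manning's equation: Q = (1/n) A R^(2/3) S^(1/2) = (1/0.013) × 2.468 × 0.5259^(2/3) × 0.0014^(1/2) = 4.63 m³/s.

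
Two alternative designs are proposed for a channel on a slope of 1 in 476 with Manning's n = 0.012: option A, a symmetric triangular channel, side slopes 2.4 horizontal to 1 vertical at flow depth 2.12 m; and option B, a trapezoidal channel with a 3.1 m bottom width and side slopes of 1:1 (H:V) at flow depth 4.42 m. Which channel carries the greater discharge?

channel B

Channel A: For a triangular section with side slope z = 2.4: A = zy² = 2.4×2.12² = 10.79 m²; P = 2y√(1+z²) = 2×2.12×2.6 = 11.02 m. Hydraulic radius R = A/P = 10.79/11.02 = 0.9785 m. Q_A = (1/0.012)·10.79·0.9785^(2/3)·√0.002101 = 40.61 m³/s.
Channel B: With bottom width b = 3.1 m and side slope z = 1: A = (b + zy)y = (3.1 + 1×4.42)×4.42 = 33.24 m²; P = b + 2y√(1+z²) = 3.1 + 2×4.42×1.414 = 15.6 m. Hydraulic radius R = A/P = 33.24/15.6 = 2.13 m. Q_B = (1/0.012)·33.24·2.13^(2/3)·√0.002101 = 210.2 m³/s.
Q_A = 40.61 m³/s vs Q_B = 210.2 m³/s, so channel B carries more.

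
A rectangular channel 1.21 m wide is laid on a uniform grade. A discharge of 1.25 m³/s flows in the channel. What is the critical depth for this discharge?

y_c = 0.477 m

For a rectangular channel, critical depth y_c = (q²/g)^(1/3) where q = Q/b = 1.25/1.21 = 1.033 m²/s.
So y_c = (1.033²/9.81)^(1/3) = 0.477 m.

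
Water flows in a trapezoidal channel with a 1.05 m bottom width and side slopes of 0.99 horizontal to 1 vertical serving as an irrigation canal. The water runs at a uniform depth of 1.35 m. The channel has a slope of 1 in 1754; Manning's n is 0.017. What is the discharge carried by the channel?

Q = 3.45 m³/s

With bottom width b = 1.05 m and side slope z = 0.99: A = (b + zy)y = (1.05 + 0.99×1.35)×1.35 = 3.222 m²; P = b + 2y√(1+z²) = 1.05 + 2×1.35×1.407 = 4.849 m.
Hydraulic radius R = A/P = 3.222/4.849 = 0.6644 m.
Manning's equation: Q = (1/n) A R^(2/3) S^(1/2) = (1/0.017) × 3.222 × 0.6644^(2/3) × 0.0005701^(1/2) = 3.45 m³/s.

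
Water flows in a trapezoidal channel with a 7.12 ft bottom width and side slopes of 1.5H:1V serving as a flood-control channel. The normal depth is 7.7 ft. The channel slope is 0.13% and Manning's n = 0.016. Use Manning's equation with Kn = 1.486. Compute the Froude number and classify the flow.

subcritical

With bottom width b = 7.12 ft and side slope z = 1.5: A = (b + zy)y = (7.12 + 1.5×7.7)×7.7 = 143.8 ft²; P = b + 2y√(1+z²) = 7.12 + 2×7.7×1.803 = 34.88 ft.
Hydraulic radius R = A/P = 143.8/34.88 = 4.121 ft.
V = (1.486/n) R^(2/3) √S = (1.486/0.016) × 4.121^(2/3) × √0.0013 = 8.608 ft/s. Hydraulic depth D_h = A/T = 143.8/30.22 = 4.757 ft.
Froude number Fr = V/√(g·D_h) = 8.608/√(32.2×4.757) = 0.695, which is less than 1, so the flow is subcritical.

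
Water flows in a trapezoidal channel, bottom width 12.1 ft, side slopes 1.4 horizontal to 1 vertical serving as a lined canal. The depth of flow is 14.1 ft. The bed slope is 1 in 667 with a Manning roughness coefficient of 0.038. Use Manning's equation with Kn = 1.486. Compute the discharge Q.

Q = 2580 ft³/s

With bottom width b = 12.1 ft and side slope z = 1.4: A = (b + zy)y = (12.1 + 1.4×14.1)×14.1 = 448.9 ft²; P = b + 2y√(1+z²) = 12.1 + 2×14.1×1.72 = 60.62 ft.
Hydraulic radius R = A/P = 448.9/60.62 = 7.406 ft.
Manning's equation: Q = (1.486/n) A R^(2/3) S^(1/2) = (1.486/0.038) × 448.9 × 7.406^(2/3) × 0.001499^(1/2) = 2580 ft³/s.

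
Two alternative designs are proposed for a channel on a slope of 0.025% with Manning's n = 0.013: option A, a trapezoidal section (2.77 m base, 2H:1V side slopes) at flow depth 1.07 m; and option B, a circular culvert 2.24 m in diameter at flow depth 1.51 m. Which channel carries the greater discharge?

Channel A: With bottom width b = 2.77 m and side slope z = 2: A = (b + zy)y = (2.77 + 2×1.07)×1.07 = 5.254 m²; P = b + 2y√(1+z²) = 2.77 + 2×1.07×2.236 = 7.555 m. Hydraulic radius R = A/P = 5.254/7.555 = 0.6954 m. Q_A = (1/0.013)·5.254·0.6954^(2/3)·√0.00025 = 5.015 m³/s.
Channel B: For a circular section of diameter D = 2.24 m at depth y = 1.51 m, the central angle is θ = 2 arccos(1 − 2y/D) = 3.853 rad. Then A = (D²/8)(θ − sin θ) = 2.826 m² and P = Dθ/2 = 4.315 m. Hydraulic radius R = A/P = 2.826/4.315 = 0.6549 m. Q_B = (1/0.013)·2.826·0.6549^(2/3)·√0.00025 = 2.592 m³/s.
Q_A = 5.015 m³/s vs Q_B = 2.592 m³/s, so channel A carries more.

channel A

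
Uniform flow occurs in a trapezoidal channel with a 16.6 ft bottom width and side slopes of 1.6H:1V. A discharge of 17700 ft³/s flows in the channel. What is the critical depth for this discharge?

y_c = 19.3 ft

At critical depth, Q² T / (g A³) = 1, i.e. A³/T = Q²/g = 17700²/32.2 = 9730000.
Trying y = 21.9 ft: A³/T = 16690000 — high.
Trying y = 16 ft: A³/T = 4540000 — low.
Trying y = 19.3 ft: A³/T = 9820000 — close enough.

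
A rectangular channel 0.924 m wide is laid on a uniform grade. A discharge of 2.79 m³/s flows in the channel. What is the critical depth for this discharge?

For a rectangular channel, critical depth y_c = (q²/g)^(1/3) where q = Q/b = 2.79/0.924 = 3.019 m²/s.
So y_c = (3.019²/9.81)^(1/3) = 0.976 m.

y_c = 0.976 m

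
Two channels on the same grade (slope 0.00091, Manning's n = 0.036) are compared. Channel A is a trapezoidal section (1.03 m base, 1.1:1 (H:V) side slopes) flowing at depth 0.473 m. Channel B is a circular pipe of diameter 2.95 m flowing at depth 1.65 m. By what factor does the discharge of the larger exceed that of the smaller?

10.2

Channel A: With bottom width b = 1.03 m and side slope z = 1.1: A = (b + zy)y = (1.03 + 1.1×0.473)×0.473 = 0.7333 m²; P = b + 2y√(1+z²) = 1.03 + 2×0.473×1.487 = 2.436 m. Hydraulic radius R = A/P = 0.7333/2.436 = 0.301 m. Q_A = (1/0.036)·0.7333·0.301^(2/3)·√0.00091 = 0.276 m³/s.
Channel B: For a circular section of diameter D = 2.95 m at depth y = 1.65 m, the central angle is θ = 2 arccos(1 − 2y/D) = 3.379 rad. Then A = (D²/8)(θ − sin θ) = 3.933 m² and P = Dθ/2 = 4.985 m. Hydraulic radius R = A/P = 3.933/4.985 = 0.7889 m. Q_B = (1/0.036)·3.933·0.7889^(2/3)·√0.00091 = 2.813 m³/s.
The larger discharge is 2.813 m³/s and the smaller is 0.276 m³/s; the ratio is 10.2.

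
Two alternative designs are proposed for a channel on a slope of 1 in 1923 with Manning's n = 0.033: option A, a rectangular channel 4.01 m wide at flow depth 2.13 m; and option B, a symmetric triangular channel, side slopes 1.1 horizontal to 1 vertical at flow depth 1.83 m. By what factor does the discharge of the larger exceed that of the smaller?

Channel A: Flow area A = b·y = 4.01 × 2.13 = 8.541 m². Wetted perimeter P = b + 2y = 4.01 + 2×2.13 = 8.27 m. Hydraulic radius R = A/P = 8.541/8.27 = 1.033 m. Q_A = (1/0.033)·8.541·1.033^(2/3)·√0.00052 = 6.031 m³/s.
Channel B: For a triangular section with side slope z = 1.1: A = zy² = 1.1×1.83² = 3.684 m²; P = 2y√(1+z²) = 2×1.83×1.487 = 5.441 m. Hydraulic radius R = A/P = 3.684/5.441 = 0.677 m. Q_B = (1/0.033)·3.684·0.677^(2/3)·√0.00052 = 1.963 m³/s.
The larger discharge is 6.031 m³/s and the smaller is 1.963 m³/s; the ratio is 3.07.

3.07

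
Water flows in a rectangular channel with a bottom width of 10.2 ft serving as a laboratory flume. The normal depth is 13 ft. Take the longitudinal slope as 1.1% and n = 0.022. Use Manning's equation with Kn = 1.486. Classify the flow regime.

Flow area A = b·y = 10.2 × 13 = 132.6 ft². Wetted perimeter P = b + 2y = 10.2 + 2×13 = 36.2 ft.
Hydraulic radius R = A/P = 132.6/36.2 = 3.663 ft.
V = (1.486/n) R^(2/3) √S = (1.486/0.022) × 3.663^(2/3) × √0.011 = 16.83 ft/s. Hydraulic depth D_h = A/T = 132.6/10.2 = 13 ft.
Froude number Fr = V/√(g·D_h) = 16.83/√(32.2×13) = 0.823, which is less than 1, so the flow is subcritical.

subcritical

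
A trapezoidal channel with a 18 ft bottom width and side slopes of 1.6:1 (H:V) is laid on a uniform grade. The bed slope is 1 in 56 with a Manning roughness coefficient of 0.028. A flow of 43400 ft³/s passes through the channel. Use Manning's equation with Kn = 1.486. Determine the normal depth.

y_n = 22.2 ft

Manning's equation rearranged: A R^(2/3) = nQ / (1.486·√S) = 0.028 × 43400 / (1.486 × √0.01786) = 6120.
At y = 15.5 ft: A R^(2/3) = 2800 — low.
At y = 26.8 ft: A R^(2/3) = 9340 — high.
At y = 22.2 ft: A R^(2/3) = 6114 — matches.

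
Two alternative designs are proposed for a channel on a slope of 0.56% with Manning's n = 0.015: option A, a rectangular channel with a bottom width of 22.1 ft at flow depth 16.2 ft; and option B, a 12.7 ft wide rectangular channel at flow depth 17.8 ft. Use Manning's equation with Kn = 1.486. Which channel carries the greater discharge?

Channel A: Flow area A = b·y = 22.1 × 16.2 = 358 ft². Wetted perimeter P = b + 2y = 22.1 + 2×16.2 = 54.5 ft. Hydraulic radius R = A/P = 358/54.5 = 6.569 ft. Q_A = (1.486/0.015)·358·6.569^(2/3)·√0.0056 = 9310 ft³/s.
Channel B: Flow area A = b·y = 12.7 × 17.8 = 226.1 ft². Wetted perimeter P = b + 2y = 12.7 + 2×17.8 = 48.3 ft. Hydraulic radius R = A/P = 226.1/48.3 = 4.68 ft. Q_B = (1.486/0.015)·226.1·4.68^(2/3)·√0.0056 = 4689 ft³/s.
Q_A = 9310 ft³/s vs Q_B = 4689 ft³/s, so channel A carries more.

channel A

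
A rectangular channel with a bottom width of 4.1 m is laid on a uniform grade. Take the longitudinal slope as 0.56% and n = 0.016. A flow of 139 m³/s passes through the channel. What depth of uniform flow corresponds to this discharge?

Manning's equation rearranged: A R^(2/3) = nQ / (1·√S) = 0.016 × 139 / (√0.0056) = 29.72.
Trying y = 6.89 m: A R^(2/3) = 38.32 — too large.
Trying y = 4.25 m: A R^(2/3) = 21.63 — too small.
Trying y = 5.54 m: A R^(2/3) = 29.71 — ≈ 29.72.

y_n = 5.54 m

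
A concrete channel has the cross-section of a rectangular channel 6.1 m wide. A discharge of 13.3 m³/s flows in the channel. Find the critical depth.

y_c = 0.785 m

For a rectangular channel, critical depth y_c = (q²/g)^(1/3) where q = Q/b = 13.3/6.1 = 2.18 m²/s.
So y_c = (2.18²/9.81)^(1/3) = 0.785 m.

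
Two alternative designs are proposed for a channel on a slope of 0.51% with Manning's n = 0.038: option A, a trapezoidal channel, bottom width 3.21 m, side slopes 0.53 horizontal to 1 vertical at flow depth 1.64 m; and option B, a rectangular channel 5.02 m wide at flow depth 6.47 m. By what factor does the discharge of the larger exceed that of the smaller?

7.37

Channel A: With bottom width b = 3.21 m and side slope z = 0.53: A = (b + zy)y = (3.21 + 0.53×1.64)×1.64 = 6.69 m²; P = b + 2y√(1+z²) = 3.21 + 2×1.64×1.132 = 6.922 m. Hydraulic radius R = A/P = 6.69/6.922 = 0.9664 m. Q_A = (1/0.038)·6.69·0.9664^(2/3)·√0.0051 = 12.29 m³/s.
Channel B: Flow area A = b·y = 5.02 × 6.47 = 32.48 m². Wetted perimeter P = b + 2y = 5.02 + 2×6.47 = 17.96 m. Hydraulic radius R = A/P = 32.48/17.96 = 1.808 m. Q_B = (1/0.038)·32.48·1.808^(2/3)·√0.0051 = 90.6 m³/s.
The larger discharge is 90.6 m³/s and the smaller is 12.29 m³/s; the ratio is 7.37.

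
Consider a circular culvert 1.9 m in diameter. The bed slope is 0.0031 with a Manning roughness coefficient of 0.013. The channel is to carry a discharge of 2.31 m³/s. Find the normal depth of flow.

y_n = 0.729 m

Manning's equation rearranged: A R^(2/3) = nQ / (1·√S) = 0.013 × 2.31 / (√0.0031) = 0.5394.
Try y = 0.655 m: A R^(2/3) = 0.4411 — too small.
Try y = 0.846 m: A R^(2/3) = 0.7056 — too large.
Try y = 0.729 m: A R^(2/3) = 0.5388 — close enough.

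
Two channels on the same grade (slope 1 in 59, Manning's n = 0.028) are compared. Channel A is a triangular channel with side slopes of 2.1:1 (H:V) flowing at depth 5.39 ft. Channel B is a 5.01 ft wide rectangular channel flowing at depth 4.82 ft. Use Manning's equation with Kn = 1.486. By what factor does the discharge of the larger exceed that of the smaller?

Channel A: For a triangular section with side slope z = 2.1: A = zy² = 2.1×5.39² = 61.01 ft²; P = 2y√(1+z²) = 2×5.39×2.326 = 25.07 ft. Hydraulic radius R = A/P = 61.01/25.07 = 2.433 ft. Q_A = (1.486/0.028)·61.01·2.433^(2/3)·√0.01695 = 762.6 ft³/s.
Channel B: Flow area A = b·y = 5.01 × 4.82 = 24.15 ft². Wetted perimeter P = b + 2y = 5.01 + 2×4.82 = 14.65 ft. Hydraulic radius R = A/P = 24.15/14.65 = 1.648 ft. Q_B = (1.486/0.028)·24.15·1.648^(2/3)·√0.01695 = 232.8 ft³/s.
The larger discharge is 762.6 ft³/s and the smaller is 232.8 ft³/s; the ratio is 3.28.

3.28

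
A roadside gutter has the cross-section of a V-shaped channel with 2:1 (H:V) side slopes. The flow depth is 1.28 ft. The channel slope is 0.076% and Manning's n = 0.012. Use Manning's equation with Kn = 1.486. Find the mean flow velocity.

V = 2.35 ft/s

For a triangular section with side slope z = 2: A = zy² = 2×1.28² = 3.277 ft²; P = 2y√(1+z²) = 2×1.28×2.236 = 5.724 ft.
Hydraulic radius R = A/P = 3.277/5.724 = 0.5724 ft.
From Manning's equation, V = (1.486/n) R^(2/3) S^(1/2) = (1.486/0.012) × 0.5724^(2/3) × 0.00076^(1/2) = 2.35 ft/s.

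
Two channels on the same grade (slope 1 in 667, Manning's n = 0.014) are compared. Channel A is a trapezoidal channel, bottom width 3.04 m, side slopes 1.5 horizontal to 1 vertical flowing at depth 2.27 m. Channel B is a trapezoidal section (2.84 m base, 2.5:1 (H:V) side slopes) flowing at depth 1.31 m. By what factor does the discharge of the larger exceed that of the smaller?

Channel A: With bottom width b = 3.04 m and side slope z = 1.5: A = (b + zy)y = (3.04 + 1.5×2.27)×2.27 = 14.63 m²; P = b + 2y√(1+z²) = 3.04 + 2×2.27×1.803 = 11.22 m. Hydraulic radius R = A/P = 14.63/11.22 = 1.303 m. Q_A = (1/0.014)·14.63·1.303^(2/3)·√0.001499 = 48.28 m³/s.
Channel B: With bottom width b = 2.84 m and side slope z = 2.5: A = (b + zy)y = (2.84 + 2.5×1.31)×1.31 = 8.011 m²; P = b + 2y√(1+z²) = 2.84 + 2×1.31×2.693 = 9.895 m. Hydraulic radius R = A/P = 8.011/9.895 = 0.8096 m. Q_B = (1/0.014)·8.011·0.8096^(2/3)·√0.001499 = 19.25 m³/s.
The larger discharge is 48.28 m³/s and the smaller is 19.25 m³/s; the ratio is 2.51.

2.51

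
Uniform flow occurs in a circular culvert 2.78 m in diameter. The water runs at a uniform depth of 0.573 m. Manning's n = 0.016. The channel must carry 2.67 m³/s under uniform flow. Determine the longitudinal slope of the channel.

S = 0.00929

For a circular section of diameter D = 2.78 m at depth y = 0.573 m, the central angle is θ = 2 arccos(1 − 2y/D) = 1.885 rad. Then A = (D²/8)(θ − sin θ) = 0.9022 m² and P = Dθ/2 = 2.62 m.
Hydraulic radius R = A/P = 0.9022/2.62 = 0.3443 m.
From Manning's equation, S = [nQ / (1 A R^(2/3))]² = [0.016 × 2.67 / (1 × 0.9022 × 0.3443^(2/3))]² = 0.00929.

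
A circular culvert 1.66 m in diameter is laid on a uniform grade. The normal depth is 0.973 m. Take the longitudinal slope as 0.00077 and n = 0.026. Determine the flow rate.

For a circular section of diameter D = 1.66 m at depth y = 0.973 m, the central angle is θ = 2 arccos(1 − 2y/D) = 3.488 rad. Then A = (D²/8)(θ − sin θ) = 1.318 m² and P = Dθ/2 = 2.895 m.
Hydraulic radius R = A/P = 1.318/2.895 = 0.4554 m.
Manning's equation: Q = (1/n) A R^(2/3) S^(1/2) = (1/0.026) × 1.318 × 0.4554^(2/3) × 0.00077^(1/2) = 0.833 m³/s.

Q = 0.833 m³/s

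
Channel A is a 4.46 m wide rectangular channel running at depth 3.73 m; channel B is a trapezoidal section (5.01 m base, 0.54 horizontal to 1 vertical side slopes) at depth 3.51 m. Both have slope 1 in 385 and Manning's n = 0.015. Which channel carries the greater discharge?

channel B

Channel A: Flow area A = b·y = 4.46 × 3.73 = 16.64 m². Wetted perimeter P = b + 2y = 4.46 + 2×3.73 = 11.92 m. Hydraulic radius R = A/P = 16.64/11.92 = 1.396 m. Q_A = (1/0.015)·16.64·1.396^(2/3)·√0.002597 = 70.59 m³/s.
Channel B: With bottom width b = 5.01 m and side slope z = 0.54: A = (b + zy)y = (5.01 + 0.54×3.51)×3.51 = 24.24 m²; P = b + 2y√(1+z²) = 5.01 + 2×3.51×1.136 = 12.99 m. Hydraulic radius R = A/P = 24.24/12.99 = 1.866 m. Q_B = (1/0.015)·24.24·1.866^(2/3)·√0.002597 = 124.8 m³/s.
Q_A = 70.59 m³/s vs Q_B = 124.8 m³/s, so channel B carries more.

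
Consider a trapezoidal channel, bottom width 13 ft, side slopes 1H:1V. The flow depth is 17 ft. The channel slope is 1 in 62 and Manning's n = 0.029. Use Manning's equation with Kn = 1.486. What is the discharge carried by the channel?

With bottom width b = 13 ft and side slope z = 1: A = (b + zy)y = (13 + 1×17)×17 = 510 ft²; P = b + 2y√(1+z²) = 13 + 2×17×1.414 = 61.08 ft.
Hydraulic radius R = A/P = 510/61.08 = 8.349 ft.
Manning's equation: Q = (1.486/n) A R^(2/3) S^(1/2) = (1.486/0.029) × 510 × 8.349^(2/3) × 0.01613^(1/2) = 13700 ft³/s.

Q = 13700 ft³/s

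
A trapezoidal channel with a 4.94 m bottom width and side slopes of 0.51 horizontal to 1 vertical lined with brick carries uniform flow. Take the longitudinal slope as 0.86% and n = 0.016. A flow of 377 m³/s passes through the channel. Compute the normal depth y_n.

y_n = 4.98 m

Manning's equation rearranged: A R^(2/3) = nQ / (1·√S) = 0.016 × 377 / (√0.0086) = 65.04.
Trying y = 5.85 m: A R^(2/3) = 86.85 — too large.
Trying y = 3.81 m: A R^(2/3) = 40.84 — too small.
Trying y = 4.98 m: A R^(2/3) = 65.1 — close enough.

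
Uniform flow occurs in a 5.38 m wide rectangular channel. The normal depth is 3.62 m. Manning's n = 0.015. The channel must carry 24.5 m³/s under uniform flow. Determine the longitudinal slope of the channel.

S = 0.0002

Flow area A = b·y = 5.38 × 3.62 = 19.48 m². Wetted perimeter P = b + 2y = 5.38 + 2×3.62 = 12.62 m.
Hydraulic radius R = A/P = 19.48/12.62 = 1.543 m.
From Manning's equation, S = [nQ / (1 A R^(2/3))]² = [0.015 × 24.5 / (1 × 19.48 × 1.543^(2/3))]² = 0.0002.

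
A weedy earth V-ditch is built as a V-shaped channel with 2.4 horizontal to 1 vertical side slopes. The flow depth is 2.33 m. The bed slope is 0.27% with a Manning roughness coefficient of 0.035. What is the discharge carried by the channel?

Q = 20.3 m³/s

For a triangular section with side slope z = 2.4: A = zy² = 2.4×2.33² = 13.03 m²; P = 2y√(1+z²) = 2×2.33×2.6 = 12.12 m.
Hydraulic radius R = A/P = 13.03/12.12 = 1.075 m.
Manning's equation: Q = (1/n) A R^(2/3) S^(1/2) = (1/0.035) × 13.03 × 1.075^(2/3) × 0.0027^(1/2) = 20.3 m³/s.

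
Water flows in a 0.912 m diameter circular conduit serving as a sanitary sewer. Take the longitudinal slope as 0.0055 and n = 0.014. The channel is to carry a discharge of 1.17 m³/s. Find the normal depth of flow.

y_n = 0.68 m

Manning's equation rearranged: A R^(2/3) = nQ / (1·√S) = 0.014 × 1.17 / (√0.0055) = 0.2209.
Trying y = 0.848 m: A R^(2/3) = 0.2621 — over.
Trying y = 0.479 m: A R^(2/3) = 0.1324 — short.
Trying y = 0.68 m: A R^(2/3) = 0.2208 — close enough.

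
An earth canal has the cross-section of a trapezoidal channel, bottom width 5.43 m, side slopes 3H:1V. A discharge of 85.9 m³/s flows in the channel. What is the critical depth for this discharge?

y_c = 2.05 m

At critical depth, Q² T / (g A³) = 1, i.e. A³/T = Q²/g = 85.9²/9.81 = 752.2.
Try y = 1.4 m: A³/T = 177.2 — too small.
Try y = 2.3 m: A³/T = 1186 — too large.
Try y = 2.05 m: A³/T = 754.5 — ≈ 752.2.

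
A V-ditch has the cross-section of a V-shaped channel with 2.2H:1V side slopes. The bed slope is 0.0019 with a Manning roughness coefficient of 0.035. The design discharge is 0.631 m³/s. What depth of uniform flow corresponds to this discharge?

Manning's equation rearranged: A R^(2/3) = nQ / (1·√S) = 0.035 × 0.631 / (√0.0019) = 0.5067.
Try y = 0.861 m: A R^(2/3) = 0.8734 — over.
Try y = 0.54 m: A R^(2/3) = 0.2517 — short.
Try y = 0.702 m: A R^(2/3) = 0.5067 — ≈ 0.5067.

y_n = 0.702 m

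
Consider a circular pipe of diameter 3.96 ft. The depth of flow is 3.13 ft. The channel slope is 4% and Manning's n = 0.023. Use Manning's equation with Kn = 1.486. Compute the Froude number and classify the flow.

supercritical

For a circular section of diameter D = 3.96 ft at depth y = 3.13 ft, the central angle is θ = 2 arccos(1 − 2y/D) = 4.381 rad. Then A = (D²/8)(θ − sin θ) = 10.44 ft² and P = Dθ/2 = 8.674 ft.
Hydraulic radius R = A/P = 10.44/8.674 = 1.204 ft.
V = (1.486/n) R^(2/3) √S = (1.486/0.023) × 1.204^(2/3) × √0.04 = 14.62 ft/s. Hydraulic depth D_h = A/T = 10.44/3.224 = 3.239 ft.
Froude number Fr = V/√(g·D_h) = 14.62/√(32.2×3.239) = 1.43, which is greater than 1, so the flow is supercritical.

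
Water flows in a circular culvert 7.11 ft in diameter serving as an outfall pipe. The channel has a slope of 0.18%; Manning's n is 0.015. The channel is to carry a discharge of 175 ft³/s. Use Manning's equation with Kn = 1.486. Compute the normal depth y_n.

Manning's equation rearranged: A R^(2/3) = nQ / (1.486·√S) = 0.015 × 175 / (1.486 × √0.0018) = 41.64.
At y = 5.32 ft: A R^(2/3) = 52.98 — too large.
At y = 3.37 ft: A R^(2/3) = 26.58 — too small.
At y = 4.44 ft: A R^(2/3) = 41.57 — matches.

y_n = 4.44 ft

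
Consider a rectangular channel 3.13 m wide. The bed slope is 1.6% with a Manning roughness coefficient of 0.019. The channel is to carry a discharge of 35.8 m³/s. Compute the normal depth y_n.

Manning's equation rearranged: A R^(2/3) = nQ / (1·√S) = 0.019 × 35.8 / (√0.016) = 5.377.
Try y = 1.64 m: A R^(2/3) = 4.427 — low.
Try y = 1.9 m: A R^(2/3) = 5.37 — matches.

y_n = 1.9 m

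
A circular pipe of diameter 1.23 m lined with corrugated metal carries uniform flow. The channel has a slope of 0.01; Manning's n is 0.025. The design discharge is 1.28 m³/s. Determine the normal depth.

y_n = 0.68 m

Manning's equation rearranged: A R^(2/3) = nQ / (1·√S) = 0.025 × 1.28 / (√0.01) = 0.32.
Trying y = 0.75 m: A R^(2/3) = 0.3727 — over.
Trying y = 0.511 m: A R^(2/3) = 0.1954 — short.
Trying y = 0.68 m: A R^(2/3) = 0.3197 — ≈ 0.32.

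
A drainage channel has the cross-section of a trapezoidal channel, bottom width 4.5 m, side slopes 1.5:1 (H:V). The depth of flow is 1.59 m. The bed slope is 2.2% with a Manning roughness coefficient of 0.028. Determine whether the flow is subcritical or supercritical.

With bottom width b = 4.5 m and side slope z = 1.5: A = (b + zy)y = (4.5 + 1.5×1.59)×1.59 = 10.95 m²; P = b + 2y√(1+z²) = 4.5 + 2×1.59×1.803 = 10.23 m.
Hydraulic radius R = A/P = 10.95/10.23 = 1.07 m.
V = (1/n) R^(2/3) √S = (1/0.028) × 1.07^(2/3) × √0.022 = 5.541 m/s. Hydraulic depth D_h = A/T = 10.95/9.27 = 1.181 m.
Froude number Fr = V/√(g·D_h) = 5.541/√(9.81×1.181) = 1.63, which is greater than 1, so the flow is supercritical.

supercritical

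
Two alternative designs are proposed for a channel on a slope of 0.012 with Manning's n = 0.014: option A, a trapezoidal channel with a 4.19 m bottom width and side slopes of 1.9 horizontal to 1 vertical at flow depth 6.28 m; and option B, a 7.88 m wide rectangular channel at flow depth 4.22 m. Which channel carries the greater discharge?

Channel A: With bottom width b = 4.19 m and side slope z = 1.9: A = (b + zy)y = (4.19 + 1.9×6.28)×6.28 = 101.2 m²; P = b + 2y√(1+z²) = 4.19 + 2×6.28×2.147 = 31.16 m. Hydraulic radius R = A/P = 101.2/31.16 = 3.249 m. Q_A = (1/0.014)·101.2·3.249^(2/3)·√0.012 = 1738 m³/s.
Channel B: Flow area A = b·y = 7.88 × 4.22 = 33.25 m². Wetted perimeter P = b + 2y = 7.88 + 2×4.22 = 16.32 m. Hydraulic radius R = A/P = 33.25/16.32 = 2.038 m. Q_B = (1/0.014)·33.25·2.038^(2/3)·√0.012 = 418.2 m³/s.
Q_A = 1738 m³/s vs Q_B = 418.2 m³/s, so channel A carries more.

channel A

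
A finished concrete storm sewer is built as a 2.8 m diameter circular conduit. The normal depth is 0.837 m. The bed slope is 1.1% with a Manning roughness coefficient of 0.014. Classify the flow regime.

For a circular section of diameter D = 2.8 m at depth y = 0.837 m, the central angle is θ = 2 arccos(1 − 2y/D) = 2.314 rad. Then A = (D²/8)(θ − sin θ) = 1.546 m² and P = Dθ/2 = 3.239 m.
Hydraulic radius R = A/P = 1.546/3.239 = 0.4772 m.
V = (1/n) R^(2/3) √S = (1/0.014) × 0.4772^(2/3) × √0.011 = 4.575 m/s. Hydraulic depth D_h = A/T = 1.546/2.564 = 0.603 m.
Froude number Fr = V/√(g·D_h) = 4.575/√(9.81×0.603) = 1.88, which is greater than 1, so the flow is supercritical.

supercritical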